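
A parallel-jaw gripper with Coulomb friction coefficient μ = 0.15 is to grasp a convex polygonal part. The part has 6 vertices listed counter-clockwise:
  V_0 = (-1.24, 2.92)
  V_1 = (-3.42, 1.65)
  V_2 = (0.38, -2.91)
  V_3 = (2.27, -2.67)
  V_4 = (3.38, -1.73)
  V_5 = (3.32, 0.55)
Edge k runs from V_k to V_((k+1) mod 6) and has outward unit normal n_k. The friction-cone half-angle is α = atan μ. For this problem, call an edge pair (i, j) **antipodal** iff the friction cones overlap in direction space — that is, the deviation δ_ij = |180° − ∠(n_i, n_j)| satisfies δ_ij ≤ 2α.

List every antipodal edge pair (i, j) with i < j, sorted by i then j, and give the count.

count = 1; pairs: (0,3)

α = atan 0.15 = 8.53°;  2α = 17.06°
n_0 = (-0.5034, +0.8641)
n_1 = (-0.7682, -0.6402)
n_2 = (+0.1260, -0.9920)
n_3 = (+0.6463, -0.7631)
n_4 = (+0.9997, +0.0263)
n_5 = (+0.4612, +0.8873)
  (0,1): δ = 80.42°  ·
  (0,2): δ = 22.99°  ·
  (0,3): δ = 10.04°  ✓
  (0,4): δ = 61.28°  ·
  (0,5): δ = 122.31°  ·
  (1,2): δ = 122.57°  ·
  (1,3): δ = 89.55°  ·
  (1,4): δ = 38.30°  ·
  (1,5): δ = 22.73°  ·
  (2,3): δ = 146.98°  ·
  (2,4): δ = 95.73°  ·
  (2,5): δ = 34.70°  ·
  (3,4): δ = 128.75°  ·
  (3,5): δ = 67.72°  ·
  (4,5): δ = 118.97°  ·
antipodal pairs: 1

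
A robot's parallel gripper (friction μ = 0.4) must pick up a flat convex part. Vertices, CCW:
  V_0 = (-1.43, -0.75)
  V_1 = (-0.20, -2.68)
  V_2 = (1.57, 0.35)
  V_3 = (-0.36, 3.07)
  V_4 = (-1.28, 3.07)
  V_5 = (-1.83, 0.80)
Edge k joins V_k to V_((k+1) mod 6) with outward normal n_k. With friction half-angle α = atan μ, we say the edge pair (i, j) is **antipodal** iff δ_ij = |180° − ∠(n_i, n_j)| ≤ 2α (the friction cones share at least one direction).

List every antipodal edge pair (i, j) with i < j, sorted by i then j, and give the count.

count = 3; pairs: (0,2), (1,4), (2,5)

α = atan 0.4 = 21.80°;  2α = 43.60°
n_0 = (-0.8433, -0.5374)
n_1 = (+0.8635, -0.5044)
n_2 = (+0.8156, +0.5787)
n_3 = (+0.0000, +1.0000)
n_4 = (-0.9719, +0.2355)
n_5 = (-0.9683, -0.2499)
  (0,1): δ = 62.80°  ·
  (0,2): δ = 2.85°  ✓
  (0,3): δ = 57.49°  ·
  (0,4): δ = 133.87°  ·
  (0,5): δ = 161.96°  ·
  (1,2): δ = 114.35°  ·
  (1,3): δ = 59.71°  ·
  (1,4): δ = 16.67°  ✓
  (1,5): δ = 44.76°  ·
  (2,3): δ = 125.36°  ·
  (2,4): δ = 48.98°  ·
  (2,5): δ = 20.89°  ✓
  (3,4): δ = 103.62°  ·
  (3,5): δ = 75.53°  ·
  (4,5): δ = 151.91°  ·
antipodal pairs: 3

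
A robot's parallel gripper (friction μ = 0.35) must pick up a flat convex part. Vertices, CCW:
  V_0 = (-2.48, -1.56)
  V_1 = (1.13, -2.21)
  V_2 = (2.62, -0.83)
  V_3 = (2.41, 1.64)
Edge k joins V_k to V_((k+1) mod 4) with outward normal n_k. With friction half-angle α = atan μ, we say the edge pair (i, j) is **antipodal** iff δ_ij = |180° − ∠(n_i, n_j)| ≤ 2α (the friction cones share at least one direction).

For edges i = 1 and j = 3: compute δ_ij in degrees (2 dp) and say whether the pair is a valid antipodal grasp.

α = atan 0.35 = 19.29°;  2α = 38.58°
edge 1: e_1 = (+1.49, +1.38);  n_1 = (+0.6795, -0.7337)
edge 3: e_3 = (-4.89, -3.20);  n_3 = (-0.5476, +0.8368)
∠(n_1, n_3) = 170.40°
δ = |180° − 170.40°| = 9.60°
9.60° ≤ 2α = 38.58°  →  valid

δ = 9.60°, valid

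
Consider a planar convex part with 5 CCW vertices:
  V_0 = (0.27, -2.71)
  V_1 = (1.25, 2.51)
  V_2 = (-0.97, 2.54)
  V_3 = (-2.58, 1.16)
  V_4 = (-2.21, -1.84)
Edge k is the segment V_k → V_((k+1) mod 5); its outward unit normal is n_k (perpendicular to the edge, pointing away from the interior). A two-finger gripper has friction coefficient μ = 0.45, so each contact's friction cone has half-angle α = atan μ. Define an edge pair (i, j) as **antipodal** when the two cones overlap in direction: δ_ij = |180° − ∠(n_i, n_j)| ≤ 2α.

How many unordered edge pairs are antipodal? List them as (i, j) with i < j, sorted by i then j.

count = 3; pairs: (0,2), (0,3), (1,4)

α = atan 0.45 = 24.23°;  2α = 48.46°
n_0 = (+0.9828, -0.1845)
n_1 = (+0.0135, +0.9999)
n_2 = (-0.6508, +0.7593)
n_3 = (-0.9925, -0.1224)
n_4 = (-0.3310, -0.9436)
  (0,1): δ = 80.14°  ·
  (0,2): δ = 38.77°  ✓
  (0,3): δ = 17.66°  ✓
  (0,4): δ = 81.30°  ·
  (1,2): δ = 138.62°  ·
  (1,3): δ = 82.19°  ·
  (1,4): δ = 18.56°  ✓
  (2,3): δ = 123.57°  ·
  (2,4): δ = 59.93°  ·
  (3,4): δ = 116.36°  ·
antipodal pairs: 3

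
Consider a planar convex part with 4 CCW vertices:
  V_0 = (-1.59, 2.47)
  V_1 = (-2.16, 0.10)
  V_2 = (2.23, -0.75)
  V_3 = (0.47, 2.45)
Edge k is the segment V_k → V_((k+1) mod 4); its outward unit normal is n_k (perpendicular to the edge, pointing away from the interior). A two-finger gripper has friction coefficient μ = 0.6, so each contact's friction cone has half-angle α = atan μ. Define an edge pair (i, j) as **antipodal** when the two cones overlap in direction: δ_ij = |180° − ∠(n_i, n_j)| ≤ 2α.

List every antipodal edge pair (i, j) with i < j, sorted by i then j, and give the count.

count = 3; pairs: (0,2), (1,2), (1,3)

α = atan 0.6 = 30.96°;  2α = 61.93°
n_0 = (-0.9723, +0.2338)
n_1 = (-0.1901, -0.9818)
n_2 = (+0.8762, +0.4819)
n_3 = (+0.0097, +1.0000)
  (0,1): δ = 87.43°  ·
  (0,2): δ = 42.33°  ✓
  (0,3): δ = 102.97°  ·
  (1,2): δ = 50.23°  ✓
  (1,3): δ = 10.40°  ✓
  (2,3): δ = 119.37°  ·
antipodal pairs: 3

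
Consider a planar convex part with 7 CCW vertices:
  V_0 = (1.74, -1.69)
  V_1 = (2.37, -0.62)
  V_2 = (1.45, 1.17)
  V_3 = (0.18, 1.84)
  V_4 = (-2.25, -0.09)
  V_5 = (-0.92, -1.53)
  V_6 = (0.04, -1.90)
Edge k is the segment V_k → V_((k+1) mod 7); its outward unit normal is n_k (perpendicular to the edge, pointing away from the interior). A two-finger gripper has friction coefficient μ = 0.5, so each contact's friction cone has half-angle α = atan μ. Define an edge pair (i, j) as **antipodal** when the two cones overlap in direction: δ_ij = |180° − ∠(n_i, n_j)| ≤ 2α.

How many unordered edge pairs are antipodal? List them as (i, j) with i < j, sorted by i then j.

α = atan 0.5 = 26.57°;  2α = 53.13°
n_0 = (+0.8617, -0.5074)
n_1 = (+0.8894, +0.4571)
n_2 = (+0.4666, +0.8845)
n_3 = (-0.6219, +0.7831)
n_4 = (-0.7346, -0.6785)
n_5 = (-0.3596, -0.9331)
n_6 = (+0.1226, -0.9925)
  (0,1): δ = 122.31°  ·
  (0,2): δ = 87.33°  ·
  (0,3): δ = 21.05°  ✓
  (0,4): δ = 73.21°  ·
  (0,5): δ = 99.41°  ·
  (0,6): δ = 127.53°  ·
  (1,2): δ = 145.02°  ·
  (1,3): δ = 78.74°  ·
  (1,4): δ = 15.52°  ✓
  (1,5): δ = 41.72°  ✓
  (1,6): δ = 69.84°  ·
  (2,3): δ = 113.73°  ·
  (2,4): δ = 19.46°  ✓
  (2,5): δ = 6.74°  ✓
  (2,6): δ = 34.86°  ✓
  (3,4): δ = 85.73°  ·
  (3,5): δ = 59.54°  ·
  (3,6): δ = 31.42°  ✓
  (4,5): δ = 153.80°  ·
  (4,6): δ = 125.68°  ·
  (5,6): δ = 151.88°  ·
antipodal pairs: 7

count = 7; pairs: (0,3), (1,4), (1,5), (2,4), (2,5), (2,6), (3,6)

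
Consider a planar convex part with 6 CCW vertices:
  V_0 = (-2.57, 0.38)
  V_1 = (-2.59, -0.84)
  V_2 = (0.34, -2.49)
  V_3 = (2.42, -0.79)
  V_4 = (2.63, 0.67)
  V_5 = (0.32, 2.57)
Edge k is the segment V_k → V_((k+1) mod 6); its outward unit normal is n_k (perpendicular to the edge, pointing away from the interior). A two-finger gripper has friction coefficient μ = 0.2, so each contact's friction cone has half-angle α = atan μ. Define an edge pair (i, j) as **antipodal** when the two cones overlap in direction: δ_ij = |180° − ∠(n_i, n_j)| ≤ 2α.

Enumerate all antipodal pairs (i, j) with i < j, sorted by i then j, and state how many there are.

count = 3; pairs: (0,3), (1,4), (2,5)

α = atan 0.2 = 11.31°;  2α = 22.62°
n_0 = (-0.9999, +0.0164)
n_1 = (-0.4907, -0.8713)
n_2 = (+0.6328, -0.7743)
n_3 = (+0.9898, -0.1424)
n_4 = (+0.6352, +0.7723)
n_5 = (-0.6040, +0.7970)
  (0,1): δ = 118.45°  ·
  (0,2): δ = 49.80°  ·
  (0,3): δ = 7.25°  ✓
  (0,4): δ = 51.50°  ·
  (0,5): δ = 128.09°  ·
  (1,2): δ = 111.36°  ·
  (1,3): δ = 68.80°  ·
  (1,4): δ = 10.05°  ✓
  (1,5): δ = 66.54°  ·
  (2,3): δ = 137.44°  ·
  (2,4): δ = 78.70°  ·
  (2,5): δ = 2.11°  ✓
  (3,4): δ = 121.25°  ·
  (3,5): δ = 44.66°  ·
  (4,5): δ = 103.41°  ·
antipodal pairs: 3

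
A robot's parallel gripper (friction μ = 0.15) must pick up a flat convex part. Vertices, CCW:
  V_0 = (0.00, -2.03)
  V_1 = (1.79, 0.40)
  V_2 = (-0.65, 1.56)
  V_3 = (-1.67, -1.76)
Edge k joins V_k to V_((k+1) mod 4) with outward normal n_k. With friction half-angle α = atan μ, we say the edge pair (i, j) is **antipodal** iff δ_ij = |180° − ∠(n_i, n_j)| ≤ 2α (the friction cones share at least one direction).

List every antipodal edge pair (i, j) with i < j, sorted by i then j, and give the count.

count = 1; pairs: (1,3)

α = atan 0.15 = 8.53°;  2α = 17.06°
n_0 = (+0.8051, -0.5931)
n_1 = (+0.4294, +0.9031)
n_2 = (-0.9559, +0.2937)
n_3 = (-0.1596, -0.9872)
  (0,1): δ = 79.05°  ·
  (0,2): δ = 19.30°  ·
  (0,3): δ = 117.19°  ·
  (1,2): δ = 81.65°  ·
  (1,3): δ = 16.24°  ✓
  (2,3): δ = 82.11°  ·
antipodal pairs: 1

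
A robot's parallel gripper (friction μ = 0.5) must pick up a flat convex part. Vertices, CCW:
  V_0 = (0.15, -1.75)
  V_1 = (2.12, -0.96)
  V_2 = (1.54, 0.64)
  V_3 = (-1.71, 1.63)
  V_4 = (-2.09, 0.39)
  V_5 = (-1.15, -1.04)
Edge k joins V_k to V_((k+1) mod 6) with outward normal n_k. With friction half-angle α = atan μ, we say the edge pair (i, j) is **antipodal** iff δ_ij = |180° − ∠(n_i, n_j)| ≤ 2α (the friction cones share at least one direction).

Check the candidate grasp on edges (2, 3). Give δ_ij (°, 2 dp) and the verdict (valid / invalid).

α = atan 0.5 = 26.57°;  2α = 53.13°
edge 2: e_2 = (-3.25, +0.99);  n_2 = (+0.2914, +0.9566)
edge 3: e_3 = (-0.38, -1.24);  n_3 = (-0.9561, +0.2930)
∠(n_2, n_3) = 89.90°
δ = |180° − 89.90°| = 90.10°
90.10° > 2α = 53.13°  →  invalid

δ = 90.10°, invalid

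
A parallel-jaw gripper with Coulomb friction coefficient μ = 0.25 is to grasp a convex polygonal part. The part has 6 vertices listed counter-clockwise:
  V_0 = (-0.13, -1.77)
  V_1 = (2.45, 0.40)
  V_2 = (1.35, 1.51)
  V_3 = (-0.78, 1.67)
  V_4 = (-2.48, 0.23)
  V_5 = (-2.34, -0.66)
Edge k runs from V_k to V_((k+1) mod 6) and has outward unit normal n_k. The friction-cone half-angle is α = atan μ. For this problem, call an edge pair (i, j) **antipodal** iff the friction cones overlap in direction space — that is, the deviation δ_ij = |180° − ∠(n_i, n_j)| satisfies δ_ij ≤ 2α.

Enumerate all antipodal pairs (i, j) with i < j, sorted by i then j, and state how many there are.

count = 3; pairs: (0,3), (1,5), (2,5)

α = atan 0.25 = 14.04°;  2α = 28.07°
n_0 = (+0.6437, -0.7653)
n_1 = (+0.7103, +0.7039)
n_2 = (+0.0749, +0.9972)
n_3 = (-0.6463, +0.7630)
n_4 = (-0.9879, -0.1554)
n_5 = (-0.4488, -0.8936)
  (0,1): δ = 85.33°  ·
  (0,2): δ = 44.36°  ·
  (0,3): δ = 0.20°  ✓
  (0,4): δ = 58.87°  ·
  (0,5): δ = 113.26°  ·
  (1,2): δ = 139.04°  ·
  (1,3): δ = 94.47°  ·
  (1,4): δ = 35.80°  ·
  (1,5): δ = 18.59°  ✓
  (2,3): δ = 135.44°  ·
  (2,4): δ = 76.76°  ·
  (2,5): δ = 22.37°  ✓
  (3,4): δ = 121.33°  ·
  (3,5): δ = 66.94°  ·
  (4,5): δ = 125.61°  ·
antipodal pairs: 3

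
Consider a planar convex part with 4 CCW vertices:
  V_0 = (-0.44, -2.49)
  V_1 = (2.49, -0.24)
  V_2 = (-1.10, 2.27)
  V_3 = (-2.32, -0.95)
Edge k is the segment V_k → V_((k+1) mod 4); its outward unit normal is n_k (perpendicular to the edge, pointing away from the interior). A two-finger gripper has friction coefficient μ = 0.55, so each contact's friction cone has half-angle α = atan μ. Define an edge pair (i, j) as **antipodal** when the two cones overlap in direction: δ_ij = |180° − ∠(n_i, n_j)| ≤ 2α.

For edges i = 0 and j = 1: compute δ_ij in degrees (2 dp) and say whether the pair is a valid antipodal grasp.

α = atan 0.55 = 28.81°;  2α = 57.62°
edge 0: e_0 = (+2.93, +2.25);  n_0 = (+0.6091, -0.7931)
edge 1: e_1 = (-3.59, +2.51);  n_1 = (+0.5730, +0.8196)
∠(n_0, n_1) = 107.52°
δ = |180° − 107.52°| = 72.48°
72.48° > 2α = 57.62°  →  invalid

δ = 72.48°, invalid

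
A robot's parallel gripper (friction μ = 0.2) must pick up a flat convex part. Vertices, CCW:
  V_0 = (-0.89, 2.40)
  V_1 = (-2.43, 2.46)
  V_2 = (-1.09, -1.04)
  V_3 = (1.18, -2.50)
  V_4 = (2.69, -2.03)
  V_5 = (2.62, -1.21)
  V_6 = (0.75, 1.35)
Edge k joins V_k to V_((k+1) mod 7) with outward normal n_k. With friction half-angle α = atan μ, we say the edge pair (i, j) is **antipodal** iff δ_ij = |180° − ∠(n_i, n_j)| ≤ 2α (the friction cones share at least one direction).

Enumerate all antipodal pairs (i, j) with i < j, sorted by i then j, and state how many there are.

α = atan 0.2 = 11.31°;  2α = 22.62°
n_0 = (+0.0389, +0.9992)
n_1 = (-0.9339, -0.3575)
n_2 = (-0.5409, -0.8411)
n_3 = (+0.2972, -0.9548)
n_4 = (+0.9964, +0.0851)
n_5 = (+0.8075, +0.5899)
n_6 = (+0.5392, +0.8422)
  (0,1): δ = 66.82°  ·
  (0,2): δ = 30.52°  ·
  (0,3): δ = 19.52°  ✓
  (0,4): δ = 97.11°  ·
  (0,5): δ = 128.38°  ·
  (0,6): δ = 149.60°  ·
  (1,2): δ = 143.70°  ·
  (1,3): δ = 93.66°  ·
  (1,4): δ = 16.07°  ✓
  (1,5): δ = 15.20°  ✓
  (1,6): δ = 36.42°  ·
  (2,3): δ = 129.96°  ·
  (2,4): δ = 52.37°  ·
  (2,5): δ = 21.11°  ✓
  (2,6): δ = 0.12°  ✓
  (3,4): δ = 102.41°  ·
  (3,5): δ = 71.14°  ·
  (3,6): δ = 49.92°  ·
  (4,5): δ = 148.73°  ·
  (4,6): δ = 127.51°  ·
  (5,6): δ = 158.78°  ·
antipodal pairs: 5

count = 5; pairs: (0,3), (1,4), (1,5), (2,5), (2,6)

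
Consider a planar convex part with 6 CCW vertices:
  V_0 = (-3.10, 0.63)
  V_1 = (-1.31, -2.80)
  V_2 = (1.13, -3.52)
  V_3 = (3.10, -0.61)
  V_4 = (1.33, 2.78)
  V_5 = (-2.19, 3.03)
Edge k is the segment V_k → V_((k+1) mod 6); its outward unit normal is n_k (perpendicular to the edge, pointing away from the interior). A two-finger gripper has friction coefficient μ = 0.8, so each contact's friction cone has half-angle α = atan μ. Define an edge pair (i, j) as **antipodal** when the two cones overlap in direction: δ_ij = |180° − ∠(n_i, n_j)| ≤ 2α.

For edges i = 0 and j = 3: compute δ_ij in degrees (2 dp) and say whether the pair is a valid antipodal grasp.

δ = 0.01°, valid

α = atan 0.8 = 38.66°;  2α = 77.32°
edge 0: e_0 = (+1.79, -3.43);  n_0 = (-0.8865, -0.4627)
edge 3: e_3 = (-1.77, +3.39);  n_3 = (+0.8864, +0.4628)
∠(n_0, n_3) = 179.99°
δ = |180° − 179.99°| = 0.01°
0.01° ≤ 2α = 77.32°  →  valid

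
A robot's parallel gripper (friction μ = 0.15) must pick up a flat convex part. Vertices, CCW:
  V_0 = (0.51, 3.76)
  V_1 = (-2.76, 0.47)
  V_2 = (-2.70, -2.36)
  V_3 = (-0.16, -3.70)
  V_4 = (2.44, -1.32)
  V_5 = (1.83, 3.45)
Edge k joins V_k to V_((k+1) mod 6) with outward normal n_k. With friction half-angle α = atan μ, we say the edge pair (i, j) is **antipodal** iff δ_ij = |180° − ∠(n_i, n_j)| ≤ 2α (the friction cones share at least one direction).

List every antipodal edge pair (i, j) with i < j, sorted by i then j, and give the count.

α = atan 0.15 = 8.53°;  2α = 17.06°
n_0 = (-0.7093, +0.7049)
n_1 = (-0.9998, -0.0212)
n_2 = (-0.4666, -0.8845)
n_3 = (+0.6752, -0.7376)
n_4 = (+0.9919, +0.1268)
n_5 = (+0.2286, +0.9735)
  (0,1): δ = 133.96°  ·
  (0,2): δ = 72.99°  ·
  (0,3): δ = 2.70°  ✓
  (0,4): δ = 52.11°  ·
  (0,5): δ = 121.61°  ·
  (1,2): δ = 119.03°  ·
  (1,3): δ = 48.74°  ·
  (1,4): δ = 6.07°  ✓
  (1,5): δ = 75.57°  ·
  (2,3): δ = 109.72°  ·
  (2,4): δ = 54.90°  ·
  (2,5): δ = 14.60°  ✓
  (3,4): δ = 125.18°  ·
  (3,5): δ = 55.69°  ·
  (4,5): δ = 110.50°  ·
antipodal pairs: 3

count = 3; pairs: (0,3), (1,4), (2,5)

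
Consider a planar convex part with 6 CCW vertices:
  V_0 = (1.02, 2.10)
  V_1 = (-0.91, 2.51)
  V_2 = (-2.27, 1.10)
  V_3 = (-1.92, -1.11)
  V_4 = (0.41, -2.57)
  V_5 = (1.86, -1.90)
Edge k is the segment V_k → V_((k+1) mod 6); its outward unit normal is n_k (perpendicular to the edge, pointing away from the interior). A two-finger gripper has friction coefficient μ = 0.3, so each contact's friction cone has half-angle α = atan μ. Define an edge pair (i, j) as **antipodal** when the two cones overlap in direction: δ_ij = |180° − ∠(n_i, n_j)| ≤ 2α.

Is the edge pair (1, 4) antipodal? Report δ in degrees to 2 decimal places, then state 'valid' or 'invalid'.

α = atan 0.3 = 16.70°;  2α = 33.40°
edge 1: e_1 = (-1.36, -1.41);  n_1 = (-0.7198, +0.6942)
edge 4: e_4 = (+1.45, +0.67);  n_4 = (+0.4195, -0.9078)
∠(n_1, n_4) = 158.77°
δ = |180° − 158.77°| = 21.23°
21.23° ≤ 2α = 33.40°  →  valid

δ = 21.23°, valid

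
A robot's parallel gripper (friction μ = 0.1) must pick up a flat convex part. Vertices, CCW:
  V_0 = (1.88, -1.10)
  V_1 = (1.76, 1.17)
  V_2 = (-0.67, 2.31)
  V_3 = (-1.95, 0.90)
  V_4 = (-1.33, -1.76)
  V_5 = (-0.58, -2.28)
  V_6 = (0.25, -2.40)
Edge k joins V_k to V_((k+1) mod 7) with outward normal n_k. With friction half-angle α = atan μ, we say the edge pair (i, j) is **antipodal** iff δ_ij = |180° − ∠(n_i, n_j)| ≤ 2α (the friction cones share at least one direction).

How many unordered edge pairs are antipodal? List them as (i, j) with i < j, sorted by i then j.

count = 3; pairs: (0,3), (1,4), (2,6)

α = atan 0.1 = 5.71°;  2α = 11.42°
n_0 = (+0.9986, +0.0528)
n_1 = (+0.4247, +0.9053)
n_2 = (-0.7404, +0.6721)
n_3 = (-0.9739, -0.2270)
n_4 = (-0.5698, -0.8218)
n_5 = (-0.1431, -0.9897)
n_6 = (+0.6235, -0.7818)
  (0,1): δ = 118.16°  ·
  (0,2): δ = 45.26°  ·
  (0,3): δ = 10.09°  ✓
  (0,4): δ = 52.24°  ·
  (0,5): δ = 78.75°  ·
  (0,6): δ = 125.55°  ·
  (1,2): δ = 107.10°  ·
  (1,3): δ = 51.75°  ·
  (1,4): δ = 9.60°  ✓
  (1,5): δ = 16.91°  ·
  (1,6): δ = 63.71°  ·
  (2,3): δ = 124.65°  ·
  (2,4): δ = 82.50°  ·
  (2,5): δ = 55.99°  ·
  (2,6): δ = 9.19°  ✓
  (3,4): δ = 137.86°  ·
  (3,5): δ = 111.35°  ·
  (3,6): δ = 64.55°  ·
  (4,5): δ = 153.49°  ·
  (4,6): δ = 106.69°  ·
  (5,6): δ = 133.20°  ·
antipodal pairs: 3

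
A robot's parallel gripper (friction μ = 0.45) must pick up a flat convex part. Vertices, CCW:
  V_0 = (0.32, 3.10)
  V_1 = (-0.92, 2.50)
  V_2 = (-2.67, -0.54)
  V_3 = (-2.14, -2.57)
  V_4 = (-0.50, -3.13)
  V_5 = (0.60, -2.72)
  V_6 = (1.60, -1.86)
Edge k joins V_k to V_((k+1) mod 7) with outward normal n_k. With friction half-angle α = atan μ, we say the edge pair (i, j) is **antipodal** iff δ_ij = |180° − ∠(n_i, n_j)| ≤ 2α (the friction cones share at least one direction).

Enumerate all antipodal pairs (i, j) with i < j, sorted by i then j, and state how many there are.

α = atan 0.45 = 24.23°;  2α = 48.46°
n_0 = (-0.4356, +0.9002)
n_1 = (-0.8667, +0.4989)
n_2 = (-0.9676, -0.2526)
n_3 = (-0.3231, -0.9463)
n_4 = (+0.3493, -0.9370)
n_5 = (+0.6520, -0.7582)
n_6 = (+0.9683, +0.2499)
  (0,1): δ = 145.75°  ·
  (0,2): δ = 101.19°  ·
  (0,3): δ = 44.67°  ✓
  (0,4): δ = 5.38°  ✓
  (0,5): δ = 14.87°  ✓
  (0,6): δ = 78.65°  ·
  (1,2): δ = 135.44°  ·
  (1,3): δ = 78.93°  ·
  (1,4): δ = 39.63°  ✓
  (1,5): δ = 19.38°  ✓
  (1,6): δ = 44.40°  ✓
  (2,3): δ = 123.49°  ·
  (2,4): δ = 84.19°  ·
  (2,5): δ = 63.94°  ·
  (2,6): δ = 0.16°  ✓
  (3,4): δ = 140.71°  ·
  (3,5): δ = 120.45°  ·
  (3,6): δ = 56.68°  ·
  (4,5): δ = 159.75°  ·
  (4,6): δ = 95.97°  ·
  (5,6): δ = 116.23°  ·
antipodal pairs: 7

count = 7; pairs: (0,3), (0,4), (0,5), (1,4), (1,5), (1,6), (2,6)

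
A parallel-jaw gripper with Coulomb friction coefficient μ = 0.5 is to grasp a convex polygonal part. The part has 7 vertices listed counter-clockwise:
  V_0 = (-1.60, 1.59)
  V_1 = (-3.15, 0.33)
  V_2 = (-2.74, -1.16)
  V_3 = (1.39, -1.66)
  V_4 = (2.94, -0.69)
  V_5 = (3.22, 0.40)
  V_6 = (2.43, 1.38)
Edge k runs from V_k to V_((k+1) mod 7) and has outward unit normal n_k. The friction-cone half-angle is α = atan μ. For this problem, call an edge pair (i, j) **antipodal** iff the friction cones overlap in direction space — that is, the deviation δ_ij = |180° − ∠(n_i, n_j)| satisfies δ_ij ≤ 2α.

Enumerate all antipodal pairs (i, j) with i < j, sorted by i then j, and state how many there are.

count = 8; pairs: (0,2), (0,3), (0,4), (1,4), (1,5), (2,5), (2,6), (3,6)

α = atan 0.5 = 26.57°;  2α = 53.13°
n_0 = (-0.6308, +0.7760)
n_1 = (-0.9642, -0.2653)
n_2 = (-0.1202, -0.9928)
n_3 = (+0.5305, -0.8477)
n_4 = (+0.9686, -0.2488)
n_5 = (+0.7785, +0.6276)
n_6 = (+0.0520, +0.9986)
  (0,1): δ = 113.72°  ·
  (0,2): δ = 46.01°  ✓
  (0,3): δ = 7.07°  ✓
  (0,4): δ = 36.49°  ✓
  (0,5): δ = 89.77°  ·
  (0,6): δ = 137.91°  ·
  (1,2): δ = 112.29°  ·
  (1,3): δ = 73.35°  ·
  (1,4): δ = 29.79°  ✓
  (1,5): δ = 23.49°  ✓
  (1,6): δ = 71.63°  ·
  (2,3): δ = 141.06°  ·
  (2,4): δ = 97.50°  ·
  (2,5): δ = 44.22°  ✓
  (2,6): δ = 3.92°  ✓
  (3,4): δ = 136.45°  ·
  (3,5): δ = 83.17°  ·
  (3,6): δ = 35.02°  ✓
  (4,5): δ = 126.72°  ·
  (4,6): δ = 78.58°  ·
  (5,6): δ = 131.86°  ·
antipodal pairs: 8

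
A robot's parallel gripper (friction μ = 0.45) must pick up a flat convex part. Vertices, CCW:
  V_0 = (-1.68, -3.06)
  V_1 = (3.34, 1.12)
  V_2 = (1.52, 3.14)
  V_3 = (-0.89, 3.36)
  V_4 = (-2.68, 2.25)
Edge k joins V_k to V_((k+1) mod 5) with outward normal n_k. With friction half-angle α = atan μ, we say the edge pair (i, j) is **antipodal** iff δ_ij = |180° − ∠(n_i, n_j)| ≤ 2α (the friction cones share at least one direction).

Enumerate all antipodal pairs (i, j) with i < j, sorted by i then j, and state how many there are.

count = 3; pairs: (0,2), (0,3), (1,4)

α = atan 0.45 = 24.23°;  2α = 48.46°
n_0 = (+0.6399, -0.7685)
n_1 = (+0.7429, +0.6694)
n_2 = (+0.0909, +0.9959)
n_3 = (-0.5270, +0.8499)
n_4 = (-0.9827, -0.1851)
  (0,1): δ = 87.76°  ·
  (0,2): δ = 45.00°  ✓
  (0,3): δ = 7.98°  ✓
  (0,4): δ = 60.88°  ·
  (1,2): δ = 137.23°  ·
  (1,3): δ = 100.22°  ·
  (1,4): δ = 31.35°  ✓
  (2,3): δ = 142.98°  ·
  (2,4): δ = 74.12°  ·
  (3,4): δ = 111.14°  ·
antipodal pairs: 3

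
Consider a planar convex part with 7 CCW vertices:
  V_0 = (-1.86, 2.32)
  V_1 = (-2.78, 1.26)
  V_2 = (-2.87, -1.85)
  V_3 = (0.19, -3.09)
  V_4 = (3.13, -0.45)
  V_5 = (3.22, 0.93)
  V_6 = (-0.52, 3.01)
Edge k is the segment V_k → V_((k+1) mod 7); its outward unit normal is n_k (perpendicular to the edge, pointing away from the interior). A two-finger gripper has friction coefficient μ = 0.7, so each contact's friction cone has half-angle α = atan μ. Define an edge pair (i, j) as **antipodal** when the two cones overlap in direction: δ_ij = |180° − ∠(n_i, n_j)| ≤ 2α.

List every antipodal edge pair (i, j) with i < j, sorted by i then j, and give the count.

α = atan 0.7 = 34.99°;  2α = 69.98°
n_0 = (-0.7552, +0.6555)
n_1 = (-0.9996, +0.0289)
n_2 = (-0.3756, -0.9268)
n_3 = (+0.6681, -0.7440)
n_4 = (+0.9979, -0.0651)
n_5 = (+0.4860, +0.8739)
n_6 = (-0.4578, +0.8891)
  (0,1): δ = 140.70°  ·
  (0,2): δ = 71.10°  ·
  (0,3): δ = 7.12°  ✓
  (0,4): δ = 37.22°  ✓
  (0,5): δ = 101.87°  ·
  (0,6): δ = 158.20°  ·
  (1,2): δ = 110.40°  ·
  (1,3): δ = 46.42°  ✓
  (1,4): δ = 2.07°  ✓
  (1,5): δ = 62.58°  ✓
  (1,6): δ = 118.90°  ·
  (2,3): δ = 116.02°  ·
  (2,4): δ = 71.67°  ·
  (2,5): δ = 7.02°  ✓
  (2,6): δ = 49.30°  ✓
  (3,4): δ = 135.65°  ·
  (3,5): δ = 71.00°  ·
  (3,6): δ = 14.68°  ✓
  (4,5): δ = 115.35°  ·
  (4,6): δ = 59.02°  ✓
  (5,6): δ = 123.67°  ·
antipodal pairs: 9

count = 9; pairs: (0,3), (0,4), (1,3), (1,4), (1,5), (2,5), (2,6), (3,6), (4,6)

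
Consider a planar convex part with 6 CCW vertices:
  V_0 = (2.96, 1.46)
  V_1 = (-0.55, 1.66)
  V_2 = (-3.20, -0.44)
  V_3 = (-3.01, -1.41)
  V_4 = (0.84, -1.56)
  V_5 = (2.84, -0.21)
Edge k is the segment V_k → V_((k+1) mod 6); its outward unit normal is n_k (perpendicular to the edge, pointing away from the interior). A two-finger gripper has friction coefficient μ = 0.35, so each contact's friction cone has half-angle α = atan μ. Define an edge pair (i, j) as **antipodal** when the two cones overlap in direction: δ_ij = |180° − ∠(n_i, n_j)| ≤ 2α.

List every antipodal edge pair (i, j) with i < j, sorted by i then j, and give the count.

count = 4; pairs: (0,3), (0,4), (1,4), (2,5)

α = atan 0.35 = 19.29°;  2α = 38.58°
n_0 = (+0.0569, +0.9984)
n_1 = (-0.6211, +0.7837)
n_2 = (-0.9814, -0.1922)
n_3 = (-0.0389, -0.9992)
n_4 = (+0.5595, -0.8288)
n_5 = (+0.9974, -0.0717)
  (0,1): δ = 138.34°  ·
  (0,2): δ = 75.66°  ·
  (0,3): δ = 1.03°  ✓
  (0,4): δ = 37.28°  ✓
  (0,5): δ = 89.15°  ·
  (1,2): δ = 117.31°  ·
  (1,3): δ = 40.63°  ·
  (1,4): δ = 4.38°  ✓
  (1,5): δ = 47.49°  ·
  (2,3): δ = 103.31°  ·
  (2,4): δ = 67.06°  ·
  (2,5): δ = 15.19°  ✓
  (3,4): δ = 143.75°  ·
  (3,5): δ = 91.88°  ·
  (4,5): δ = 128.13°  ·
antipodal pairs: 4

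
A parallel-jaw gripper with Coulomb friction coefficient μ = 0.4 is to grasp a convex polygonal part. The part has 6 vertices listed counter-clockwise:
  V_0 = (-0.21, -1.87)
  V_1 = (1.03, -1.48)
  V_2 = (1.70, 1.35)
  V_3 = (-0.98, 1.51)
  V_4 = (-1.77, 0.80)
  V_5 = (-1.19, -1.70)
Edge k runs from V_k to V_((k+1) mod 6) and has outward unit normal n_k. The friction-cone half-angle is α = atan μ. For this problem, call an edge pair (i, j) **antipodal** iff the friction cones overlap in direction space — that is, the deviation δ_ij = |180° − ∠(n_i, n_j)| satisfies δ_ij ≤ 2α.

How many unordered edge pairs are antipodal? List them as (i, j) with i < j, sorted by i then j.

count = 5; pairs: (0,2), (0,3), (1,3), (1,4), (2,5)

α = atan 0.4 = 21.80°;  2α = 43.60°
n_0 = (+0.3000, -0.9539)
n_1 = (+0.9731, -0.2304)
n_2 = (+0.0596, +0.9982)
n_3 = (-0.6684, +0.7438)
n_4 = (-0.9741, -0.2260)
n_5 = (-0.1709, -0.9853)
  (0,1): δ = 120.78°  ·
  (0,2): δ = 20.88°  ✓
  (0,3): δ = 24.49°  ✓
  (0,4): δ = 85.60°  ·
  (0,5): δ = 152.70°  ·
  (1,2): δ = 80.10°  ·
  (1,3): δ = 34.73°  ✓
  (1,4): δ = 26.38°  ✓
  (1,5): δ = 93.48°  ·
  (2,3): δ = 134.64°  ·
  (2,4): δ = 73.52°  ·
  (2,5): δ = 6.42°  ✓
  (3,4): δ = 118.89°  ·
  (3,5): δ = 51.79°  ·
  (4,5): δ = 112.90°  ·
antipodal pairs: 5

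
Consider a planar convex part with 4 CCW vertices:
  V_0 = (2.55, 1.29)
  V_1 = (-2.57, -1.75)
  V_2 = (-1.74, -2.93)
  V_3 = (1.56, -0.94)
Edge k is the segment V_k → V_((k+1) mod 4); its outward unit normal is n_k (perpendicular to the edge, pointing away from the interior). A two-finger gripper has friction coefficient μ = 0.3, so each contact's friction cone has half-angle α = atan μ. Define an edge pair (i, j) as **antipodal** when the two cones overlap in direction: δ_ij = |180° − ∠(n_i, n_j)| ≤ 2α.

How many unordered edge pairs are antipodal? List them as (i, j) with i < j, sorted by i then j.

count = 1; pairs: (0,2)

α = atan 0.3 = 16.70°;  2α = 33.40°
n_0 = (-0.5105, +0.8599)
n_1 = (-0.8179, -0.5753)
n_2 = (+0.5164, -0.8563)
n_3 = (+0.9140, -0.4058)
  (0,1): δ = 85.58°  ·
  (0,2): δ = 0.39°  ✓
  (0,3): δ = 35.36°  ·
  (1,2): δ = 94.03°  ·
  (1,3): δ = 59.06°  ·
  (2,3): δ = 145.03°  ·
antipodal pairs: 1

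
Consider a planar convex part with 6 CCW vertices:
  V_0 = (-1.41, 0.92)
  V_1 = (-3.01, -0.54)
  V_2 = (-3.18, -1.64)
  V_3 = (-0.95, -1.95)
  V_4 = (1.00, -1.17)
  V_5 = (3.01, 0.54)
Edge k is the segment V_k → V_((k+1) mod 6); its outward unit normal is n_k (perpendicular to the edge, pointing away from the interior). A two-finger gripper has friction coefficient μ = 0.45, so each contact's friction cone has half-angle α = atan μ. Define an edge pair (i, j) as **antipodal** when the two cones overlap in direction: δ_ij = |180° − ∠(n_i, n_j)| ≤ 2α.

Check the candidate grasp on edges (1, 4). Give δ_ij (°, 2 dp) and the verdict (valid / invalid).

α = atan 0.45 = 24.23°;  2α = 48.46°
edge 1: e_1 = (-0.17, -1.10);  n_1 = (-0.9883, +0.1527)
edge 4: e_4 = (+2.01, +1.71);  n_4 = (+0.6480, -0.7617)
∠(n_1, n_4) = 139.17°
δ = |180° − 139.17°| = 40.83°
40.83° ≤ 2α = 48.46°  →  valid

δ = 40.83°, valid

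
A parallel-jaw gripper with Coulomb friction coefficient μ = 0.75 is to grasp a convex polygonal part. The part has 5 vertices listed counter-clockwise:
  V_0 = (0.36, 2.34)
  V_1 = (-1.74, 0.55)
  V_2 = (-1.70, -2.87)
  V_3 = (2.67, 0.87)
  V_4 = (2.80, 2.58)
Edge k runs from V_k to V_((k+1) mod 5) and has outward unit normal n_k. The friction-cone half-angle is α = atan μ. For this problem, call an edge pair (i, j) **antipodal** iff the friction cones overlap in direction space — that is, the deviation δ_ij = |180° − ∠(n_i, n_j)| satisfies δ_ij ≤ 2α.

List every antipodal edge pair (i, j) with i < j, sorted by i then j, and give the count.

count = 5; pairs: (0,2), (0,3), (1,2), (1,3), (2,4)

α = atan 0.75 = 36.87°;  2α = 73.74°
n_0 = (-0.6487, +0.7610)
n_1 = (-0.9999, -0.0117)
n_2 = (+0.6502, -0.7597)
n_3 = (+0.9971, -0.0758)
n_4 = (-0.0979, +0.9952)
  (0,1): δ = 129.77°  ·
  (0,2): δ = 0.11°  ✓
  (0,3): δ = 45.21°  ✓
  (0,4): δ = 145.17°  ·
  (1,2): δ = 50.11°  ✓
  (1,3): δ = 5.02°  ✓
  (1,4): δ = 94.95°  ·
  (2,3): δ = 134.91°  ·
  (2,4): δ = 34.94°  ✓
  (3,4): δ = 80.03°  ·
antipodal pairs: 5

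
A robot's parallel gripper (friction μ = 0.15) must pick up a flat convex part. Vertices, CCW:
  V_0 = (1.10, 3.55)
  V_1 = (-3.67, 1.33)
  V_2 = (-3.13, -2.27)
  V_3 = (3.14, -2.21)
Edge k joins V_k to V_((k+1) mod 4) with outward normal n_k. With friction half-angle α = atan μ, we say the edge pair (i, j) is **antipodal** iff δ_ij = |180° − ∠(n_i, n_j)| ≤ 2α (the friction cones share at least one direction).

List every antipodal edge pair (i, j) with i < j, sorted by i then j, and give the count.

count = 1; pairs: (1,3)

α = atan 0.15 = 8.53°;  2α = 17.06°
n_0 = (-0.4219, +0.9066)
n_1 = (-0.9889, -0.1483)
n_2 = (+0.0096, -1.0000)
n_3 = (+0.9426, +0.3338)
  (0,1): δ = 106.43°  ·
  (0,2): δ = 24.41°  ·
  (0,3): δ = 84.54°  ·
  (1,2): δ = 97.98°  ·
  (1,3): δ = 10.97°  ✓
  (2,3): δ = 71.05°  ·
antipodal pairs: 1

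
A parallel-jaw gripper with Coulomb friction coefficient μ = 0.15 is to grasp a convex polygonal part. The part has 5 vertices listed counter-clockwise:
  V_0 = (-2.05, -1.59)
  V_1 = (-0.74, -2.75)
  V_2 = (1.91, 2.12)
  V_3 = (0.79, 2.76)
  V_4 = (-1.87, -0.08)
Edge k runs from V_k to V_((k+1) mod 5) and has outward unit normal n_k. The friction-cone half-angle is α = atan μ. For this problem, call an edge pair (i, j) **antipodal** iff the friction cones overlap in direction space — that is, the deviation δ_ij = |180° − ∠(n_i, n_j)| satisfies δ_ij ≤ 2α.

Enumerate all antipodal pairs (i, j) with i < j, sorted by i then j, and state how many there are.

count = 2; pairs: (0,2), (1,3)

α = atan 0.15 = 8.53°;  2α = 17.06°
n_0 = (-0.6629, -0.7487)
n_1 = (+0.8784, -0.4780)
n_2 = (+0.4961, +0.8682)
n_3 = (-0.7299, +0.6836)
n_4 = (-0.9930, +0.1184)
  (0,1): δ = 77.03°  ·
  (0,2): δ = 11.78°  ✓
  (0,3): δ = 88.40°  ·
  (0,4): δ = 124.73°  ·
  (1,2): δ = 91.19°  ·
  (1,3): δ = 14.57°  ✓
  (1,4): δ = 21.75°  ·
  (2,3): δ = 103.38°  ·
  (2,4): δ = 67.05°  ·
  (3,4): δ = 143.67°  ·
antipodal pairs: 2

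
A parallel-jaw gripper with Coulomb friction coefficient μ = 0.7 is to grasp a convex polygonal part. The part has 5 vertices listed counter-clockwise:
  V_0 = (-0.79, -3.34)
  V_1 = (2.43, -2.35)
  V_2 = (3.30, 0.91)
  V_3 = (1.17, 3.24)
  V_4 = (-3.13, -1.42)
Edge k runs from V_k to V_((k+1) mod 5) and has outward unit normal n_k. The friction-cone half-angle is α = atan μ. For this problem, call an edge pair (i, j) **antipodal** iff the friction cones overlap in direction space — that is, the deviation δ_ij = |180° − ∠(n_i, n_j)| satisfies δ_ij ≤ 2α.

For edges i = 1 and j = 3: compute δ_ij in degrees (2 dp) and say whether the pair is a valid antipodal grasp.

δ = 27.76°, valid

α = atan 0.7 = 34.99°;  2α = 69.98°
edge 1: e_1 = (+0.87, +3.26);  n_1 = (+0.9662, -0.2578)
edge 3: e_3 = (-4.30, -4.66);  n_3 = (-0.7349, +0.6781)
∠(n_1, n_3) = 152.24°
δ = |180° − 152.24°| = 27.76°
27.76° ≤ 2α = 69.98°  →  valid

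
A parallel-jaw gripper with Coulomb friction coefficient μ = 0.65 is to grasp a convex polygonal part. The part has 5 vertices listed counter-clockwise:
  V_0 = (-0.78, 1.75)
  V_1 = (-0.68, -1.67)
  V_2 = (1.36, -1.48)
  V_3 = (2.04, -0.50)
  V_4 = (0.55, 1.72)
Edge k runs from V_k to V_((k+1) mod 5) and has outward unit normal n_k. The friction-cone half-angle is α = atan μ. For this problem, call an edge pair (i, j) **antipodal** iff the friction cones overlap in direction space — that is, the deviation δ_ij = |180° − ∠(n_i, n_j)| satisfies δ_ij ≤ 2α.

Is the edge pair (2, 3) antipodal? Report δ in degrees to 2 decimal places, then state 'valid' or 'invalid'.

α = atan 0.65 = 33.02°;  2α = 66.05°
edge 2: e_2 = (+0.68, +0.98);  n_2 = (+0.8216, -0.5701)
edge 3: e_3 = (-1.49, +2.22);  n_3 = (+0.8303, +0.5573)
∠(n_2, n_3) = 68.62°
δ = |180° − 68.62°| = 111.38°
111.38° > 2α = 66.05°  →  invalid

δ = 111.38°, invalid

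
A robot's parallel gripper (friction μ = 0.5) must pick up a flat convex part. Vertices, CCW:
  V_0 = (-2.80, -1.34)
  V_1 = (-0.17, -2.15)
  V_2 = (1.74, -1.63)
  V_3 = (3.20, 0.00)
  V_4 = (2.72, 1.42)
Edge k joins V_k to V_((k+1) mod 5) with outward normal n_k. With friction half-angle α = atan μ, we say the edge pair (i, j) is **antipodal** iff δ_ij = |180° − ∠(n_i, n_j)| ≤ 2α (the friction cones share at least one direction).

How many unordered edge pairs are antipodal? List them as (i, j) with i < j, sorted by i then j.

count = 3; pairs: (0,4), (1,4), (2,4)

α = atan 0.5 = 26.57°;  2α = 53.13°
n_0 = (-0.2943, -0.9557)
n_1 = (+0.2627, -0.9649)
n_2 = (+0.7449, -0.6672)
n_3 = (+0.9473, +0.3202)
n_4 = (-0.4472, +0.8944)
  (0,1): δ = 147.65°  ·
  (0,2): δ = 114.73°  ·
  (0,3): δ = 54.21°  ·
  (0,4): δ = 43.68°  ✓
  (1,2): δ = 147.08°  ·
  (1,3): δ = 86.55°  ·
  (1,4): δ = 11.34°  ✓
  (2,3): δ = 119.47°  ·
  (2,4): δ = 21.58°  ✓
  (3,4): δ = 82.11°  ·
antipodal pairs: 3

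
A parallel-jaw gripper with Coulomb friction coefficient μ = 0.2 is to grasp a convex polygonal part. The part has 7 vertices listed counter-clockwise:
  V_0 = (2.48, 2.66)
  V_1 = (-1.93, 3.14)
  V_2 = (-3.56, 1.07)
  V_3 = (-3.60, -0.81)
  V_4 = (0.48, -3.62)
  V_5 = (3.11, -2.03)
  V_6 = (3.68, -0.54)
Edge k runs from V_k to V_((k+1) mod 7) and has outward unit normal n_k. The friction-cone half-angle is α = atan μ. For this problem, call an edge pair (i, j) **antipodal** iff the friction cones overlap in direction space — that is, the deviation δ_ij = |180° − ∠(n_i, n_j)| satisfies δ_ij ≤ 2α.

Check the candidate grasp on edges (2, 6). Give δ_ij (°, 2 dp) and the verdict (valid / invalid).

δ = 21.77°, valid

α = atan 0.2 = 11.31°;  2α = 22.62°
edge 2: e_2 = (-0.04, -1.88);  n_2 = (-0.9998, +0.0213)
edge 6: e_6 = (-1.20, +3.20);  n_6 = (+0.9363, +0.3511)
∠(n_2, n_6) = 158.23°
δ = |180° − 158.23°| = 21.77°
21.77° ≤ 2α = 22.62°  →  valid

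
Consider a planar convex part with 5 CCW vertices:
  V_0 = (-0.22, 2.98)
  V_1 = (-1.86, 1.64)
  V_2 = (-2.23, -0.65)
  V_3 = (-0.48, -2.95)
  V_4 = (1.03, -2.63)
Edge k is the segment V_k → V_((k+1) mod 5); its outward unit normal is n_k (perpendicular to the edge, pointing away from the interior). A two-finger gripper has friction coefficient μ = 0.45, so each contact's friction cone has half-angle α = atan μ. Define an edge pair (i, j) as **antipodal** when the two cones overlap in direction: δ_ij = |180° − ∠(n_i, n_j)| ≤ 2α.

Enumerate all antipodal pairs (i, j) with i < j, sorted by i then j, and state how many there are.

α = atan 0.45 = 24.23°;  2α = 48.46°
n_0 = (-0.6327, +0.7744)
n_1 = (-0.9872, +0.1595)
n_2 = (-0.7958, -0.6055)
n_3 = (+0.2073, -0.9783)
n_4 = (+0.9761, +0.2175)
  (0,1): δ = 138.43°  ·
  (0,2): δ = 91.98°  ·
  (0,3): δ = 27.29°  ✓
  (0,4): δ = 63.31°  ·
  (1,2): δ = 133.56°  ·
  (1,3): δ = 68.86°  ·
  (1,4): δ = 21.74°  ✓
  (2,3): δ = 115.30°  ·
  (2,4): δ = 24.71°  ✓
  (3,4): δ = 89.40°  ·
antipodal pairs: 3

count = 3; pairs: (0,3), (1,4), (2,4)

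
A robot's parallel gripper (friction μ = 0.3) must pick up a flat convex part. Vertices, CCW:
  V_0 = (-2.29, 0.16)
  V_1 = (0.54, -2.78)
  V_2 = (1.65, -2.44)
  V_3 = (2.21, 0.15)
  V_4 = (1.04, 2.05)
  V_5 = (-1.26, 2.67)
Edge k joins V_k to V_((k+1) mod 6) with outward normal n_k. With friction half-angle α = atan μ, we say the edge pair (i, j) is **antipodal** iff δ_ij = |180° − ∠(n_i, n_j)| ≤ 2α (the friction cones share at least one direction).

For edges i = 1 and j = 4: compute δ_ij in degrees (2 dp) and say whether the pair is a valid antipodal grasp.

α = atan 0.3 = 16.70°;  2α = 33.40°
edge 1: e_1 = (+1.11, +0.34);  n_1 = (+0.2929, -0.9562)
edge 4: e_4 = (-2.30, +0.62);  n_4 = (+0.2603, +0.9655)
∠(n_1, n_4) = 147.88°
δ = |180° − 147.88°| = 32.12°
32.12° ≤ 2α = 33.40°  →  valid

δ = 32.12°, valid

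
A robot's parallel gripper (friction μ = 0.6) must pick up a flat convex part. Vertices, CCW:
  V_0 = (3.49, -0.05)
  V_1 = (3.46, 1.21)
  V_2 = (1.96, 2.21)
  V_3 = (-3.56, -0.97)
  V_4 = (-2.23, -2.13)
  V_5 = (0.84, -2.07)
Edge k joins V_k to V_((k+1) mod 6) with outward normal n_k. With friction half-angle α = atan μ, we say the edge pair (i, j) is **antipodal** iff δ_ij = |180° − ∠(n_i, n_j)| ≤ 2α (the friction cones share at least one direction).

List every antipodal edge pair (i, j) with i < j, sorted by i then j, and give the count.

α = atan 0.6 = 30.96°;  2α = 61.93°
n_0 = (+0.9997, +0.0238)
n_1 = (+0.5547, +0.8321)
n_2 = (-0.4992, +0.8665)
n_3 = (-0.6573, -0.7536)
n_4 = (+0.0195, -0.9998)
n_5 = (+0.6062, -0.7953)
  (0,1): δ = 125.05°  ·
  (0,2): δ = 61.42°  ✓
  (0,3): δ = 47.54°  ✓
  (0,4): δ = 89.76°  ·
  (0,5): δ = 125.95°  ·
  (1,2): δ = 116.36°  ·
  (1,3): δ = 7.40°  ✓
  (1,4): δ = 34.81°  ✓
  (1,5): δ = 71.01°  ·
  (2,3): δ = 71.04°  ·
  (2,4): δ = 28.83°  ✓
  (2,5): δ = 7.37°  ✓
  (3,4): δ = 137.79°  ·
  (3,5): δ = 101.59°  ·
  (4,5): δ = 143.80°  ·
antipodal pairs: 6

count = 6; pairs: (0,2), (0,3), (1,3), (1,4), (2,4), (2,5)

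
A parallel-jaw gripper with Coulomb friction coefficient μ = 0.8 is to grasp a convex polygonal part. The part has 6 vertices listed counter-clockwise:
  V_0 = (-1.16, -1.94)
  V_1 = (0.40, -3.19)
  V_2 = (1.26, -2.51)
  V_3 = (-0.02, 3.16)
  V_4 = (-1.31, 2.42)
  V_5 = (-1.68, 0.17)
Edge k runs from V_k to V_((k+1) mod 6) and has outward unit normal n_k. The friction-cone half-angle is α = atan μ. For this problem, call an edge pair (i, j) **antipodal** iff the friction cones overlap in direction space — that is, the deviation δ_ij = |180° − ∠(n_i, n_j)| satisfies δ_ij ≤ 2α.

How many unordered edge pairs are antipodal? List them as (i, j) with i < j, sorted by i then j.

count = 8; pairs: (0,2), (0,3), (1,3), (1,4), (1,5), (2,3), (2,4), (2,5)

α = atan 0.8 = 38.66°;  2α = 77.32°
n_0 = (-0.6253, -0.7804)
n_1 = (+0.6202, -0.7844)
n_2 = (+0.9755, +0.2202)
n_3 = (-0.4976, +0.8674)
n_4 = (-0.9867, +0.1623)
n_5 = (-0.9709, -0.2393)
  (0,1): δ = 102.96°  ·
  (0,2): δ = 38.57°  ✓
  (0,3): δ = 68.55°  ✓
  (0,4): δ = 119.37°  ·
  (0,5): δ = 142.55°  ·
  (1,2): δ = 115.61°  ·
  (1,3): δ = 8.49°  ✓
  (1,4): δ = 42.33°  ✓
  (1,5): δ = 65.51°  ✓
  (2,3): δ = 72.88°  ✓
  (2,4): δ = 22.06°  ✓
  (2,5): δ = 1.12°  ✓
  (3,4): δ = 129.18°  ·
  (3,5): δ = 106.00°  ·
  (4,5): δ = 156.82°  ·
antipodal pairs: 8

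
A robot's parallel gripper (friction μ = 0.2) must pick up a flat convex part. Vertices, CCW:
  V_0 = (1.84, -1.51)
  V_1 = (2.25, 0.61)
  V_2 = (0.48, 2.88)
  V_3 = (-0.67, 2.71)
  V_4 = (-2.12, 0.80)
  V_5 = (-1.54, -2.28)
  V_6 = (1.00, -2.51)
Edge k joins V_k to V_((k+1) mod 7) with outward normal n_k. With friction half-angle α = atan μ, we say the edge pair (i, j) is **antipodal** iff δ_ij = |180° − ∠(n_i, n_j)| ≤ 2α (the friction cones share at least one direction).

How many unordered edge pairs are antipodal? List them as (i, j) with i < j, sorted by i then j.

count = 3; pairs: (0,4), (2,5), (3,6)

α = atan 0.2 = 11.31°;  2α = 22.62°
n_0 = (+0.9818, -0.1899)
n_1 = (+0.7886, +0.6149)
n_2 = (-0.1462, +0.9892)
n_3 = (-0.7965, +0.6047)
n_4 = (-0.9827, -0.1851)
n_5 = (-0.0902, -0.9959)
n_6 = (+0.7657, -0.6432)
  (0,1): δ = 131.11°  ·
  (0,2): δ = 70.65°  ·
  (0,3): δ = 26.26°  ·
  (0,4): δ = 21.61°  ✓
  (0,5): δ = 95.77°  ·
  (0,6): δ = 150.92°  ·
  (1,2): δ = 119.54°  ·
  (1,3): δ = 75.15°  ·
  (1,4): δ = 27.28°  ·
  (1,5): δ = 46.88°  ·
  (1,6): δ = 102.02°  ·
  (2,3): δ = 135.61°  ·
  (2,4): δ = 87.74°  ·
  (2,5): δ = 13.58°  ✓
  (2,6): δ = 41.56°  ·
  (3,4): δ = 132.13°  ·
  (3,5): δ = 57.97°  ·
  (3,6): δ = 2.83°  ✓
  (4,5): δ = 105.84°  ·
  (4,6): δ = 50.69°  ·
  (5,6): δ = 124.86°  ·
antipodal pairs: 3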